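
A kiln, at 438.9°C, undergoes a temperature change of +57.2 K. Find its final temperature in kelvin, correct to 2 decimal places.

The 57.2 K change is an interval; Kelvin and Celsius degrees are the same size, so ΔC = +57.2°C.
Final Celsius temperature: 438.9000 + 57.2000 = 496.1000°C.
In kelvin: 496.1000 + 273.15 = 769.25 K.

769.25 K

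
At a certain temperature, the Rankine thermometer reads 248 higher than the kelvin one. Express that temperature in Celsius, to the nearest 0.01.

36.85°C

Let x be the kelvin reading; then the Rankine reading is 1.8·x.
(1.8·x) - x = 248  ⇒  (0.8)·x = 248  ⇒  x = 310.0000 K.
In Celsius: 310 - 273.15 = 36.85°C.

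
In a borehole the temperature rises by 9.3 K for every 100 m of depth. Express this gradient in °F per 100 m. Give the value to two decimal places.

The quantity depends on a temperature interval, so only the ratio of degree sizes applies; the offset between the scales is irrelevant.
A change of 1 K is a change of 1.8°F, so 9.3 × 1.8 = 16.74.

16.74 °F/100 m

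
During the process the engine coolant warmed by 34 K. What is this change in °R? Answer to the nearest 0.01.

An interval of 1 K corresponds to 1.8°R.
34 × 1.8 = 61.20.

61.20°R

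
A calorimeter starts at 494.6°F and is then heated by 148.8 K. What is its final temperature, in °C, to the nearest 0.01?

405.80°C

Initial temperature in Celsius: (494.6 - 32) × 5/9 = 257.0000°C.
The 148.8 K change is an interval; Kelvin and Celsius degrees are the same size, so ΔC = +148.8°C.
Final Celsius temperature: 257.0000 + 148.8000 = 405.8000°C.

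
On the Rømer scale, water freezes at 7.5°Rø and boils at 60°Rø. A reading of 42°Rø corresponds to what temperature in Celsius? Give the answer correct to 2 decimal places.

Linear interpolation between the fixed points: C = (42 - 7.5) × 100 / (60 - 7.5) = 65.7143°C.

65.71°C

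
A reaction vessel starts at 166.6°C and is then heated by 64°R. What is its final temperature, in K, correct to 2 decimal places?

The 64°R change is an interval, so only the factor 5/9 applies: +64 × 5/9 = +35.5556°C.
Final Celsius temperature: 166.6000 + 35.5556 = 202.1556°C.
In kelvin: 202.1556 + 273.15 = 475.31 K.

475.31 K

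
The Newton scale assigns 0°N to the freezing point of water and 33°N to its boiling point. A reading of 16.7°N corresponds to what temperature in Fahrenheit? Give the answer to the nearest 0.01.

Linear interpolation between the fixed points: C = (16.7 - 0) × 100 / (33 - 0) = 50.6061°C.
Then 50.6061 × 1.8 + 32 = 123.09°F.

123.09°F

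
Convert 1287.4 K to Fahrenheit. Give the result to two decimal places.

1857.65°F

In Celsius: 1287.4 - 273.15 = 1014.2500°C.
In Fahrenheit: 1014.2500 × 1.8 + 32 = 1857.65°F.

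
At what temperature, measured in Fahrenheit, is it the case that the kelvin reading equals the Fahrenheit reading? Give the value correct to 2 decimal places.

Let F be the Fahrenheit reading. The kelvin reading is K = 5/9·F + 255.372.
Set K = F: 5/9·F + 255.372 = F.
(-4/9)·F = -255.372  ⇒  F = 574.59.

574.59°F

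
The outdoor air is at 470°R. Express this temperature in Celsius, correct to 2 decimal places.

In Celsius: (470 - 491.67) × 5/9 = -12.0389°C.

-12.04°C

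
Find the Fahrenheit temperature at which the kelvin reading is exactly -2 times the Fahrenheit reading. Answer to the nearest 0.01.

Let F be the Fahrenheit reading. The kelvin reading is K = 5/9·F + 255.372.
Require K = -2·F: 5/9·F + 255.372 = -2·F.
(23/9)·F = -255.372  ⇒  F = -99.93.

-99.93°F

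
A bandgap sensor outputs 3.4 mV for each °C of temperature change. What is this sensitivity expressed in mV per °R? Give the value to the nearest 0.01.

1.89 mV per °R

The quantity depends on a temperature interval, so only the ratio of degree sizes applies; the offset between the scales is irrelevant.
A change of 1°R is a change of 5/9°C, so per °R the value is 3.4 × 5/9 = 1.89.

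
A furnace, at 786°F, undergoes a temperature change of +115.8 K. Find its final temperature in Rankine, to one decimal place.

Initial temperature in Celsius: (786 - 32) × 5/9 = 418.8889°C.
The 115.8 K change is an interval; Kelvin and Celsius degrees are the same size, so ΔC = +115.8°C.
Final Celsius temperature: 418.8889 + 115.8000 = 534.6889°C.
In Rankine: 534.6889 × 1.8 + 491.67 = 1454.1°R.

1454.1°R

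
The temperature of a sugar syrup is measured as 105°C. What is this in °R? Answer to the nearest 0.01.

In Rankine: 105.0000 × 1.8 + 491.67 = 680.67°R.

680.67°R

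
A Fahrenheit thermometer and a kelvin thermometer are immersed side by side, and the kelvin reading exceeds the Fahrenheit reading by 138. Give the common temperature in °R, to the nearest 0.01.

723.76°R

Let x be the Fahrenheit reading; then the kelvin reading is 5/9·x + 255.372.
(5/9·x + 255.372) - x = 138  ⇒  (-4/9)·x = -117.372  ⇒  x = 264.0875°F.
In Celsius: (264.0875 - 32) × 5/9 = 128.9375°C.
In Rankine: 128.9375 × 1.8 + 491.67 = 723.76°R.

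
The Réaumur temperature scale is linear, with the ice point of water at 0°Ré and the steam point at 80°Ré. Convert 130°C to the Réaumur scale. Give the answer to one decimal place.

Linearly onto the Réaumur scale: 0 + (130.0000 / 100) × (80 - 0) = 104.0°Ré.

104.0°Ré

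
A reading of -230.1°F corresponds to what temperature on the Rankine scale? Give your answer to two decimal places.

In Celsius: (-230.1 - 32) × 5/9 = -145.6111°C.
In Rankine: -145.6111 × 1.8 + 491.67 = 229.57°R.

229.57°R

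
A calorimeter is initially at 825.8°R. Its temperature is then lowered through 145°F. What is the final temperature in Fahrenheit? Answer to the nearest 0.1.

Initial temperature in Celsius: (825.8 - 491.67) × 5/9 = 185.6278°C.
The 145°F change is an interval, so only the factor 5/9 applies: -145 × 5/9 = -80.5556°C.
Final Celsius temperature: 185.6278 - 80.5556 = 105.0722°C.
In Fahrenheit: 105.0722 × 1.8 + 32 = 221.1°F.

221.1°F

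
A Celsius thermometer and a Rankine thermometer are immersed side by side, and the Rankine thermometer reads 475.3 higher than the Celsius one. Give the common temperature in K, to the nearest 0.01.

252.69 K

Let x be the Celsius reading; then the Rankine reading is 1.8·x + 491.67.
(1.8·x + 491.67) - x = 475.3  ⇒  (0.8)·x = -16.37  ⇒  x = -20.4625°C.
In kelvin: -20.4625 + 273.15 = 252.69 K.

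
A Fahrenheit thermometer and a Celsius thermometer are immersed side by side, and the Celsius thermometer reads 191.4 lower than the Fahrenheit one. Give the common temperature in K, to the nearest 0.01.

472.40 K

Let x be the Fahrenheit reading; then the Celsius reading is 5/9·x - 17.7778.
(5/9·x - 17.7778) - x = -191.4  ⇒  (-4/9)·x = -173.622  ⇒  x = 390.6500°F.
In Celsius: (390.65 - 32) × 5/9 = 199.2500°C.
In kelvin: 199.2500 + 273.15 = 472.40 K.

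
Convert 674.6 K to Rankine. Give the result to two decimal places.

1214.28°R

In Celsius: 674.6 - 273.15 = 401.4500°C.
In Rankine: 401.4500 × 1.8 + 491.67 = 1214.28°R.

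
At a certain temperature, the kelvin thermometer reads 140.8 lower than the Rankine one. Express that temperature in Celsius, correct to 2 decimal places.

Let x be the Rankine reading; then the kelvin reading is 5/9·x.
(5/9·x) - x = -140.8  ⇒  (-4/9)·x = -140.8  ⇒  x = 316.8000°R.
In Celsius: (316.8 - 491.67) × 5/9 = -97.15°C.

-97.15°C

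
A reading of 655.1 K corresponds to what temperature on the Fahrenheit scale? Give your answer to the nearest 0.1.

In Celsius: 655.1 - 273.15 = 381.9500°C.
In Fahrenheit: 381.9500 × 1.8 + 32 = 719.5°F.

719.5°F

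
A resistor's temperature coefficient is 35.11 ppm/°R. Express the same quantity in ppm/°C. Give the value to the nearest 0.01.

Since only a temperature interval is involved, the additive offset between the scales drops out.
A change of 1°C is a change of 1.8°R, so per °C the value is 35.11 × 1.8 = 63.20.

63.20 ppm/°C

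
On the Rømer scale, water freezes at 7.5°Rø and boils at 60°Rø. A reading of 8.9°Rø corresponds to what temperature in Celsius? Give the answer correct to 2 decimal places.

Linear interpolation between the fixed points: C = (8.9 - 7.5) × 100 / (60 - 7.5) = 2.6667°C.

2.67°C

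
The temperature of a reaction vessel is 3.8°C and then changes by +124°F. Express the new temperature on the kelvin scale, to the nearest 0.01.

The 124°F change is an interval, so only the factor 5/9 applies: +124 × 5/9 = +68.8889°C.
Final Celsius temperature: 3.8000 + 68.8889 = 72.6889°C.
In kelvin: 72.6889 + 273.15 = 345.84 K.

345.84 K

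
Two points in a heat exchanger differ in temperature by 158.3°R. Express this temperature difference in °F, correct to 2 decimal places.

158.30°F

Rankine and Fahrenheit degrees are the same size, so the interval is unchanged: 158.30.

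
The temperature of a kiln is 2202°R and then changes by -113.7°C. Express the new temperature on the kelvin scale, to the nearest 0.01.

Initial temperature in Celsius: (2202 - 491.67) × 5/9 = 950.1833°C.
Final Celsius temperature: 950.1833 - 113.7000 = 836.4833°C.
In kelvin: 836.4833 + 273.15 = 1109.63 K.

1109.63 K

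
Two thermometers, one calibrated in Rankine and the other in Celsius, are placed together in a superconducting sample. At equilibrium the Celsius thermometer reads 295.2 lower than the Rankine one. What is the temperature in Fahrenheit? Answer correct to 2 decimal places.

Let x be the Rankine reading; then the Celsius reading is 5/9·x - 273.15.
(5/9·x - 273.15) - x = -295.2  ⇒  (-4/9)·x = -22.05  ⇒  x = 49.6125°R.
In Celsius: (49.6125 - 491.67) × 5/9 = -245.5875°C.
In Fahrenheit: -245.5875 × 1.8 + 32 = -410.06°F.

-410.06°F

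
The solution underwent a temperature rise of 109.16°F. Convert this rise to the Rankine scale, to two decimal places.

Fahrenheit and Rankine degrees are the same size, so the interval is unchanged: 109.16.

109.16°R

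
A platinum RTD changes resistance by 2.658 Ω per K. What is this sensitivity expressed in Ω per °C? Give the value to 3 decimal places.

Since only a temperature interval is involved, the additive offset between the scales drops out.
A change of 1°C is a change of 1 K, so per °C the value is 2.658 × 1 = 2.658.

2.658 Ω per °C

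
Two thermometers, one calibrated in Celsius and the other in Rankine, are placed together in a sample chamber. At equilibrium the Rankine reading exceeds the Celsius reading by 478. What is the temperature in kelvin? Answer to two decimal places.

Let x be the Celsius reading; then the Rankine reading is 1.8·x + 491.67.
(1.8·x + 491.67) - x = 478  ⇒  (0.8)·x = -13.67  ⇒  x = -17.0875°C.
In kelvin: -17.0875 + 273.15 = 256.06 K.

256.06 K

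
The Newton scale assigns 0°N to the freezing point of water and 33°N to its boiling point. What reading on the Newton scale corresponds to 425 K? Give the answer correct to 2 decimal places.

First in Celsius: 425 - 273.15 = 151.8500°C.
Linearly onto the Newton scale: 0 + (151.8500 / 100) × (33 - 0) = 50.11°N.

50.11°N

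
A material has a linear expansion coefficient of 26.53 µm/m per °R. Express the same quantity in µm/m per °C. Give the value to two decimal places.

47.75 µm/m per °C

The quantity depends on a temperature interval, so only the ratio of degree sizes applies; the offset between the scales is irrelevant.
A change of 1°C is a change of 1.8°R, so per °C the value is 26.53 × 1.8 = 47.75.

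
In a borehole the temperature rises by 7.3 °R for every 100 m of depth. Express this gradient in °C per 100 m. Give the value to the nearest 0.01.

Since only a temperature interval is involved, the additive offset between the scales drops out.
A change of 1°R is a change of 5/9°C, so 7.3 × 5/9 = 4.06.

4.06 °C/100 m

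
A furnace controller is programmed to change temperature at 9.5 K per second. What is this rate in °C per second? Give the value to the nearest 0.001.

9.500 °C/second

The quantity depends on a temperature interval, so only the ratio of degree sizes applies; the offset between the scales is irrelevant.
A change of 1 K is a change of 1°C, so 9.5 × 1 = 9.500.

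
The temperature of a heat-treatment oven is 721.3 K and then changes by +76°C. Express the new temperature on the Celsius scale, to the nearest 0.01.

Initial temperature in Celsius: 721.3 - 273.15 = 448.1500°C.
Final Celsius temperature: 448.1500 + 76.0000 = 524.1500°C.

524.15°C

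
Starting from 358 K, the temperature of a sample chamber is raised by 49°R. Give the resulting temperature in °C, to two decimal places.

112.07°C

Initial temperature in Celsius: 358 - 273.15 = 84.8500°C.
The 49°R change is an interval, so only the factor 5/9 applies: +49 × 5/9 = +27.2222°C.
Final Celsius temperature: 84.8500 + 27.2222 = 112.0722°C.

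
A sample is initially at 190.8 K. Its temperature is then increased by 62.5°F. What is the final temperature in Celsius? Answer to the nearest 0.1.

Initial temperature in Celsius: 190.8 - 273.15 = -82.3500°C.
The 62.5°F change is an interval, so only the factor 5/9 applies: +62.5 × 5/9 = +34.7222°C.
Final Celsius temperature: -82.3500 + 34.7222 = -47.6278°C.

-47.6°C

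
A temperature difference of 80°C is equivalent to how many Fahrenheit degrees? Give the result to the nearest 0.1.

144.0°F

For a temperature interval the offset drops out; only the factor 1.8 applies.
80 × 1.8 = 144.0.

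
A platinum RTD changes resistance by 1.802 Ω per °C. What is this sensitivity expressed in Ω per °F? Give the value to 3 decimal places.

1.001 Ω per °F

Since only a temperature interval is involved, the additive offset between the scales drops out.
A change of 1°F is a change of 5/9°C, so per °F the value is 1.802 × 5/9 = 1.001.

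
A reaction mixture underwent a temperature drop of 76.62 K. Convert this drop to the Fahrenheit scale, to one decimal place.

137.9°F

For a temperature interval the offset drops out; only the factor 1.8 applies.
76.62 × 1.8 = 137.9.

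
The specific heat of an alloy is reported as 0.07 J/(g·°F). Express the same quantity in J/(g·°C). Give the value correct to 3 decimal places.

0.126 J/(g·°C)

Since only a temperature interval is involved, the additive offset between the scales drops out.
A change of 1°C is a change of 1.8°F, so per °C the value is 0.07 × 1.8 = 0.126.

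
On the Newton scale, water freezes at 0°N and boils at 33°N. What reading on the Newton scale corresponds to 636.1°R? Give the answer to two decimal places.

26.48°N

First in Celsius: (636.1 - 491.67) × 5/9 = 80.2389°C.
Linearly onto the Newton scale: 0 + (80.2389 / 100) × (33 - 0) = 26.48°N.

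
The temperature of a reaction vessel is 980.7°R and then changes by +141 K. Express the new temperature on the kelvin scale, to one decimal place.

685.8 K

Initial temperature in Celsius: (980.7 - 491.67) × 5/9 = 271.6833°C.
The 141 K change is an interval; Kelvin and Celsius degrees are the same size, so ΔC = +141°C.
Final Celsius temperature: 271.6833 + 141.0000 = 412.6833°C.
In kelvin: 412.6833 + 273.15 = 685.8 K.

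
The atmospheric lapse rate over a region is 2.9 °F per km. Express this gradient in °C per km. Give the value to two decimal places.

1.61 °C/km

The quantity depends on a temperature interval, so only the ratio of degree sizes applies; the offset between the scales is irrelevant.
A change of 1°F is a change of 5/9°C, so 2.9 × 5/9 = 1.61.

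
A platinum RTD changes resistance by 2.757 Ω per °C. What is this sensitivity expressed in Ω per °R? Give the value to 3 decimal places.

Since only a temperature interval is involved, the additive offset between the scales drops out.
A change of 1°R is a change of 5/9°C, so per °R the value is 2.757 × 5/9 = 1.532.

1.532 Ω per °R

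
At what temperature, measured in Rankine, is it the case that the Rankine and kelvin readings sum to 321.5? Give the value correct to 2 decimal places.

Let R be the Rankine reading. The kelvin reading is K = 5/9·R.
Require R + K = 321.5: (14/9)·R = 321.5.
R = (321.5) / (14/9) = 206.68.

206.68°R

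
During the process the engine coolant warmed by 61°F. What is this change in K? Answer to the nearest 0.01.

Only the scale ratio 5/9 matters for a change in temperature.
61 × 5/9 = 33.89.

33.89 K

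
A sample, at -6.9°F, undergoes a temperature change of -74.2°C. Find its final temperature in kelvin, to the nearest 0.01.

177.34 K

Initial temperature in Celsius: (-6.9 - 32) × 5/9 = -21.6111°C.
Final Celsius temperature: -21.6111 - 74.2000 = -95.8111°C.
In kelvin: -95.8111 + 273.15 = 177.34 K.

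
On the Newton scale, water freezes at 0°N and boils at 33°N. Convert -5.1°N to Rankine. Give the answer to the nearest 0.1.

Linear interpolation between the fixed points: C = (-5.1 - 0) × 100 / (33 - 0) = -15.4545°C.
Then -15.4545 × 1.8 + 491.67 = 463.9°R.

463.9°R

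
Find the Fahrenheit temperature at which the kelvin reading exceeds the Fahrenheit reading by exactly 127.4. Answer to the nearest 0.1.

287.9°F

Let F be the Fahrenheit reading. The kelvin reading is K = 5/9·F + 255.372.
Require K - F = 127.4: (-4/9)·F + 255.372 = 127.4.
F = (127.4 - 255.372) / (-4/9) = 287.9.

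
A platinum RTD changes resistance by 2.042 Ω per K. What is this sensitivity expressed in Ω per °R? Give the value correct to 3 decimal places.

1.134 Ω per °R

Since only a temperature interval is involved, the additive offset between the scales drops out.
A change of 1°R is a change of 5/9 K, so per °R the value is 2.042 × 5/9 = 1.134.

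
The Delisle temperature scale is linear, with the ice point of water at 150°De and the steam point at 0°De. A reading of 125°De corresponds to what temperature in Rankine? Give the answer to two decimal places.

Linear interpolation between the fixed points: C = (125 - 150) × 100 / (0 - 150) = 16.6667°C.
Then 16.6667 × 1.8 + 491.67 = 521.67°R.

521.67°R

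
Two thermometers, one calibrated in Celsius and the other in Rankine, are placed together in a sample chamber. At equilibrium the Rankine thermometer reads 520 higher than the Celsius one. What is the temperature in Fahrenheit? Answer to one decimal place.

95.7°F

Let x be the Celsius reading; then the Rankine reading is 1.8·x + 491.67.
(1.8·x + 491.67) - x = 520  ⇒  (0.8)·x = 28.33  ⇒  x = 35.4125°C.
In Fahrenheit: 35.4125 × 1.8 + 32 = 95.7°F.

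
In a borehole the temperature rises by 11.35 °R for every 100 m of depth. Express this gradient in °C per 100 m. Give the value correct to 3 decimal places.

6.306 °C/100 m

Since only a temperature interval is involved, the additive offset between the scales drops out.
A change of 1°R is a change of 5/9°C, so 11.35 × 5/9 = 6.306.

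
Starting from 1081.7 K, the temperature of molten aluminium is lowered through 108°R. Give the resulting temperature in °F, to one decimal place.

Initial temperature in Celsius: 1081.7 - 273.15 = 808.5500°C.
The 108°R change is an interval, so only the factor 5/9 applies: -108 × 5/9 = -60.0000°C.
Final Celsius temperature: 808.5500 - 60.0000 = 748.5500°C.
In Fahrenheit: 748.5500 × 1.8 + 32 = 1379.4°F.

1379.4°F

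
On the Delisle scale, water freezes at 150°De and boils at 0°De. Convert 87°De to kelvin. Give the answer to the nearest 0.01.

315.15 K

Linear interpolation between the fixed points: C = (87 - 150) × 100 / (0 - 150) = 42.0000°C.
Then 42.0000 + 273.15 = 315.15 K.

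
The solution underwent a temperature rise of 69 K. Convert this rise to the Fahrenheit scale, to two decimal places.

An interval of 1 K corresponds to 1.8°F.
69 × 1.8 = 124.20.

124.20°F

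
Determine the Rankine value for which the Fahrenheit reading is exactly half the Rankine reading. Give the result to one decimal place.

Let R be the Rankine reading. The Fahrenheit reading is F = 1·R - 459.67.
Require F = 0.5·R: 1·R - 459.67 = 0.5·R.
(0.5)·R = 459.67  ⇒  R = 919.3.

919.3°R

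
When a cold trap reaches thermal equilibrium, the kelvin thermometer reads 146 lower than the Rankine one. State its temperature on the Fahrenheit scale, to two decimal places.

Let x be the Rankine reading; then the kelvin reading is 5/9·x.
(5/9·x) - x = -146  ⇒  (-4/9)·x = -146  ⇒  x = 328.5000°R.
In Celsius: (328.5 - 491.67) × 5/9 = -90.6500°C.
In Fahrenheit: -90.6500 × 1.8 + 32 = -131.17°F.

-131.17°F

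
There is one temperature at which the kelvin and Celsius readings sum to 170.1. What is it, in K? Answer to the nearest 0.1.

221.6 K

Let K be the kelvin reading. The Celsius reading is C = 1·K - 273.15.
Require K + C = 170.1: (2)·K - 273.15 = 170.1.
K = (170.1 + 273.15) / (2) = 221.6.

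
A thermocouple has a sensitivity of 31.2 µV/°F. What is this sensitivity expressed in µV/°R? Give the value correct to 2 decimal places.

The quantity depends on a temperature interval, so only the ratio of degree sizes applies; the offset between the scales is irrelevant.
A change of 1°R is a change of 1°F, so per °R the value is 31.2 × 1 = 31.20.

31.20 µV/°R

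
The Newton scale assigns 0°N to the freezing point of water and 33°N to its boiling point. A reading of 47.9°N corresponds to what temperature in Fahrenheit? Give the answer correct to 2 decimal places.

Linear interpolation between the fixed points: C = (47.9 - 0) × 100 / (33 - 0) = 145.1515°C.
Then 145.1515 × 1.8 + 32 = 293.27°F.

293.27°F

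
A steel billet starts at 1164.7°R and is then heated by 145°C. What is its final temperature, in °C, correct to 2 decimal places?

518.91°C

Initial temperature in Celsius: (1164.7 - 491.67) × 5/9 = 373.9056°C.
Final Celsius temperature: 373.9056 + 145.0000 = 518.9056°C.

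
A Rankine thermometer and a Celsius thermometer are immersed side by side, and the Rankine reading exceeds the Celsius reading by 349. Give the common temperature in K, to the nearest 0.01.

Let x be the Rankine reading; then the Celsius reading is 5/9·x - 273.15.
(5/9·x - 273.15) - x = -349  ⇒  (-4/9)·x = -75.85  ⇒  x = 170.6625°R.
In Celsius: (170.6625 - 491.67) × 5/9 = -178.3375°C.
In kelvin: -178.3375 + 273.15 = 94.81 K.

94.81 K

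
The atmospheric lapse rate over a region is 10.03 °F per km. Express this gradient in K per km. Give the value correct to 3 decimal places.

The quantity depends on a temperature interval, so only the ratio of degree sizes applies; the offset between the scales is irrelevant.
A change of 1°F is a change of 5/9 K, so 10.03 × 5/9 = 5.572.

5.572 K/km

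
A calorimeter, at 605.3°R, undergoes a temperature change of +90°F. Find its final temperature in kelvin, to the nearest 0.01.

Initial temperature in Celsius: (605.3 - 491.67) × 5/9 = 63.1278°C.
The 90°F change is an interval, so only the factor 5/9 applies: +90 × 5/9 = +50.0000°C.
Final Celsius temperature: 63.1278 + 50.0000 = 113.1278°C.
In kelvin: 113.1278 + 273.15 = 386.28 K.

386.28 K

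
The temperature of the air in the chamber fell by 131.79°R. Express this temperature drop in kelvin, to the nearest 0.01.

Only the scale ratio 5/9 matters for a change in temperature.
131.79 × 5/9 = 73.22.

73.22 K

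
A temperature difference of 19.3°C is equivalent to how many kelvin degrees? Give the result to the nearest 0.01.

19.30 K

Celsius and kelvin degrees are the same size, so the interval is unchanged: 19.30.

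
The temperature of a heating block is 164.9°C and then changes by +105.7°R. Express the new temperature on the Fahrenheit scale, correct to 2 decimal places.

434.52°F

The 105.7°R change is an interval, so only the factor 5/9 applies: +105.7 × 5/9 = +58.7222°C.
Final Celsius temperature: 164.9000 + 58.7222 = 223.6222°C.
In Fahrenheit: 223.6222 × 1.8 + 32 = 434.52°F.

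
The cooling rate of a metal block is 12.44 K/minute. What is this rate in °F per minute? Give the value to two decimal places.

22.39 °F/minute

Since only a temperature interval is involved, the additive offset between the scales drops out.
A change of 1 K is a change of 1.8°F, so 12.44 × 1.8 = 22.39.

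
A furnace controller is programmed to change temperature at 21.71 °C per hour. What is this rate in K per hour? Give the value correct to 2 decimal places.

21.71 K/hour

The quantity depends on a temperature interval, so only the ratio of degree sizes applies; the offset between the scales is irrelevant.
A change of 1°C is a change of 1 K, so 21.71 × 1 = 21.71.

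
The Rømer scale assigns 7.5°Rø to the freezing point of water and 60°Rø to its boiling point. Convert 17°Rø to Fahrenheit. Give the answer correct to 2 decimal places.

64.57°F

Linear interpolation between the fixed points: C = (17 - 7.5) × 100 / (60 - 7.5) = 18.0952°C.
Then 18.0952 × 1.8 + 32 = 64.57°F.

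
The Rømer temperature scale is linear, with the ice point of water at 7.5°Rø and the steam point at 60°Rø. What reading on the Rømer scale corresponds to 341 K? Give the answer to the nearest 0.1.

First in Celsius: 341 - 273.15 = 67.8500°C.
Linearly onto the Rømer scale: 7.5 + (67.8500 / 100) × (60 - 7.5) = 43.1°Rø.

43.1°Rø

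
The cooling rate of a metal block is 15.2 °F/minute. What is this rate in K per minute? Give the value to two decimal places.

8.44 K/minute

The quantity depends on a temperature interval, so only the ratio of degree sizes applies; the offset between the scales is irrelevant.
A change of 1°F is a change of 5/9 K, so 15.2 × 5/9 = 8.44.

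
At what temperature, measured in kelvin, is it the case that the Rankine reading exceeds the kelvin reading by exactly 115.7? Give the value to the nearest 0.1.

Let K be the kelvin reading. The Rankine reading is R = 1.8·K.
Require R - K = 115.7: (0.8)·K = 115.7.
K = (115.7) / (0.8) = 144.6.

144.6 K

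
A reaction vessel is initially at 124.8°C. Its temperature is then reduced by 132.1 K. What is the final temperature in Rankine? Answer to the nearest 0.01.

The 132.1 K change is an interval; Kelvin and Celsius degrees are the same size, so ΔC = -132.1°C.
Final Celsius temperature: 124.8000 - 132.1000 = -7.3000°C.
In Rankine: -7.3000 × 1.8 + 491.67 = 478.53°R.

478.53°R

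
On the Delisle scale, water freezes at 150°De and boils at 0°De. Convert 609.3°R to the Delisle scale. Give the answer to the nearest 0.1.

52.0°De

First in Celsius: (609.3 - 491.67) × 5/9 = 65.3500°C.
Linearly onto the Delisle scale: 150 + (65.3500 / 100) × (0 - 150) = 52.0°De.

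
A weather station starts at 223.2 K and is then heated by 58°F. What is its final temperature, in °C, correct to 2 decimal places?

-17.73°C

Initial temperature in Celsius: 223.2 - 273.15 = -49.9500°C.
The 58°F change is an interval, so only the factor 5/9 applies: +58 × 5/9 = +32.2222°C.
Final Celsius temperature: -49.9500 + 32.2222 = -17.7278°C.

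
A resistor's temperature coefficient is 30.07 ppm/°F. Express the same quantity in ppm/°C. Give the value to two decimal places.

Since only a temperature interval is involved, the additive offset between the scales drops out.
A change of 1°C is a change of 1.8°F, so per °C the value is 30.07 × 1.8 = 54.13.

54.13 ppm/°C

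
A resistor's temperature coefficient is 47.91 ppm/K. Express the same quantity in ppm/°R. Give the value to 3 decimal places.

Since only a temperature interval is involved, the additive offset between the scales drops out.
A change of 1°R is a change of 5/9 K, so per °R the value is 47.91 × 5/9 = 26.617.

26.617 ppm/°R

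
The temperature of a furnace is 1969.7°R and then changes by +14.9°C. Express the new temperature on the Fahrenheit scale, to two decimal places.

Initial temperature in Celsius: (1969.7 - 491.67) × 5/9 = 821.1278°C.
Final Celsius temperature: 821.1278 + 14.9000 = 836.0278°C.
In Fahrenheit: 836.0278 × 1.8 + 32 = 1536.85°F.

1536.85°F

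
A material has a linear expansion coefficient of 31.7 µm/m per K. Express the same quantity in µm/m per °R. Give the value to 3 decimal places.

The quantity depends on a temperature interval, so only the ratio of degree sizes applies; the offset between the scales is irrelevant.
A change of 1°R is a change of 5/9 K, so per °R the value is 31.7 × 5/9 = 17.611.

17.611 µm/m per °R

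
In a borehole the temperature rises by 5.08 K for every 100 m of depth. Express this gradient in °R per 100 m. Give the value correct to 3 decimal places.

9.144 °R/100 m

The quantity depends on a temperature interval, so only the ratio of degree sizes applies; the offset between the scales is irrelevant.
A change of 1 K is a change of 1.8°R, so 5.08 × 1.8 = 9.144.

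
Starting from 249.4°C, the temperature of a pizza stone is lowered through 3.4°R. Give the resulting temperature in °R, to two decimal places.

The 3.4°R change is an interval, so only the factor 5/9 applies: -3.4 × 5/9 = -1.8889°C.
Final Celsius temperature: 249.4000 - 1.8889 = 247.5111°C.
In Rankine: 247.5111 × 1.8 + 491.67 = 937.19°R.

937.19°R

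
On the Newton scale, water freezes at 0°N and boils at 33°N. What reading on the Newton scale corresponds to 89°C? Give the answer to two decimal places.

Linearly onto the Newton scale: 0 + (89.0000 / 100) × (33 - 0) = 29.37°N.

29.37°N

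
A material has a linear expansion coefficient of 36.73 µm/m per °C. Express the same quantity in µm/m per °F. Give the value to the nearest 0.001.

20.406 µm/m per °F

Since only a temperature interval is involved, the additive offset between the scales drops out.
A change of 1°F is a change of 5/9°C, so per °F the value is 36.73 × 5/9 = 20.406.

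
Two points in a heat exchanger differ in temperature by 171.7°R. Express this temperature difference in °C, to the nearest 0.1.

An interval of 1°R corresponds to 5/9°C.
171.7 × 5/9 = 95.4.

95.4°C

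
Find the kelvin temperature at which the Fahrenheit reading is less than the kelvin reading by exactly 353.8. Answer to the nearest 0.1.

132.3 K

Let K be the kelvin reading. The Fahrenheit reading is F = 1.8·K - 459.67.
Require F - K = -353.8: (0.8)·K - 459.67 = -353.8.
K = (-353.8 + 459.67) / (0.8) = 132.3.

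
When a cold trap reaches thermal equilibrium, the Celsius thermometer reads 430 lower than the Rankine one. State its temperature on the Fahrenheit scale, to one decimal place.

Let x be the Rankine reading; then the Celsius reading is 5/9·x - 273.15.
(5/9·x - 273.15) - x = -430  ⇒  (-4/9)·x = -156.85  ⇒  x = 352.9125°R.
In Celsius: (352.9125 - 491.67) × 5/9 = -77.0875°C.
In Fahrenheit: -77.0875 × 1.8 + 32 = -106.8°F.

-106.8°F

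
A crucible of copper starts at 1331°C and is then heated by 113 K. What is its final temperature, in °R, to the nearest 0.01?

The 113 K change is an interval; Kelvin and Celsius degrees are the same size, so ΔC = +113°C.
Final Celsius temperature: 1331.0000 + 113.0000 = 1444.0000°C.
In Rankine: 1444.0000 × 1.8 + 491.67 = 3090.87°R.

3090.87°R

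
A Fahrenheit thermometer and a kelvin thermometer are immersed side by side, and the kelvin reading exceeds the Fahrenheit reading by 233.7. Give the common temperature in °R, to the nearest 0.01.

Let x be the Fahrenheit reading; then the kelvin reading is 5/9·x + 255.372.
(5/9·x + 255.372) - x = 233.7  ⇒  (-4/9)·x = -21.6722  ⇒  x = 48.7625°F.
In Celsius: (48.7625 - 32) × 5/9 = 9.3125°C.
In Rankine: 9.3125 × 1.8 + 491.67 = 508.43°R.

508.43°R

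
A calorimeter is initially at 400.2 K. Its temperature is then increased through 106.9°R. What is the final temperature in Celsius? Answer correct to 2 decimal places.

186.44°C

Initial temperature in Celsius: 400.2 - 273.15 = 127.0500°C.
The 106.9°R change is an interval, so only the factor 5/9 applies: +106.9 × 5/9 = +59.3889°C.
Final Celsius temperature: 127.0500 + 59.3889 = 186.4389°C.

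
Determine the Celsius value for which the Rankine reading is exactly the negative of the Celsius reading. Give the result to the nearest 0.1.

-175.6°C

Let C be the Celsius reading. The Rankine reading is R = 1.8·C + 491.67.
Require R = -1·C: 1.8·C + 491.67 = -1·C.
(2.8)·C = -491.67  ⇒  C = -175.6.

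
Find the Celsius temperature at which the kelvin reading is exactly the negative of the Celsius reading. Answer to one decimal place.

-136.6°C

Let C be the Celsius reading. The kelvin reading is K = 1·C + 273.15.
Require K = -1·C: 1·C + 273.15 = -1·C.
(2)·C = -273.15  ⇒  C = -136.6.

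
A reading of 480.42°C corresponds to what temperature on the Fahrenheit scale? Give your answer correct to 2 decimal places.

896.76°F

In Fahrenheit: 480.4200 × 1.8 + 32 = 896.76°F.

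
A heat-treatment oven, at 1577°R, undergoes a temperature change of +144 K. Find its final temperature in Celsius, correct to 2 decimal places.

Initial temperature in Celsius: (1577 - 491.67) × 5/9 = 602.9611°C.
The 144 K change is an interval; Kelvin and Celsius degrees are the same size, so ΔC = +144°C.
Final Celsius temperature: 602.9611 + 144.0000 = 746.9611°C.

746.96°C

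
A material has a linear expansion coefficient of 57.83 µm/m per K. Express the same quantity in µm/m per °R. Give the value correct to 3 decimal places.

Since only a temperature interval is involved, the additive offset between the scales drops out.
A change of 1°R is a change of 5/9 K, so per °R the value is 57.83 × 5/9 = 32.128.

32.128 µm/m per °R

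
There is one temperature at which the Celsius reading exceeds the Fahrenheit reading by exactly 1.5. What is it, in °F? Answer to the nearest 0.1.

Let F be the Fahrenheit reading. The Celsius reading is C = 5/9·F - 17.7778.
Require C - F = 1.5: (-4/9)·F - 17.7778 = 1.5.
F = (1.5 + 17.7778) / (-4/9) = -43.4.

-43.4°F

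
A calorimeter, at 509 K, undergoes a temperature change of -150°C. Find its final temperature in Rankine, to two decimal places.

Initial temperature in Celsius: 509 - 273.15 = 235.8500°C.
Final Celsius temperature: 235.8500 - 150.0000 = 85.8500°C.
In Rankine: 85.8500 × 1.8 + 491.67 = 646.20°R.

646.20°R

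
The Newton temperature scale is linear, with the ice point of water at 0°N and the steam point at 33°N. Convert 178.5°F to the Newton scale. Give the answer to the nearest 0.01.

First in Celsius: (178.5 - 32) × 5/9 = 81.3889°C.
Linearly onto the Newton scale: 0 + (81.3889 / 100) × (33 - 0) = 26.86°N.

26.86°N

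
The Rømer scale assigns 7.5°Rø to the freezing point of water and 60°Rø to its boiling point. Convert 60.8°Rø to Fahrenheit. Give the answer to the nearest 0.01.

214.74°F

Linear interpolation between the fixed points: C = (60.8 - 7.5) × 100 / (60 - 7.5) = 101.5238°C.
Then 101.5238 × 1.8 + 32 = 214.74°F.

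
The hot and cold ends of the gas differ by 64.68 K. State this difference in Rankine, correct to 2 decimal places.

An interval of 1 K corresponds to 1.8°R.
64.68 × 1.8 = 116.42.

116.42°R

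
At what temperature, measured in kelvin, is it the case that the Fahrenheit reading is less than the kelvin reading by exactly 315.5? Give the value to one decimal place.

180.2 K

Let K be the kelvin reading. The Fahrenheit reading is F = 1.8·K - 459.67.
Require F - K = -315.5: (0.8)·K - 459.67 = -315.5.
K = (-315.5 + 459.67) / (0.8) = 180.2.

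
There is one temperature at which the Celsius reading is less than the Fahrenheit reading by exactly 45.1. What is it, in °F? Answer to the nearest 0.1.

61.5°F

Let F be the Fahrenheit reading. The Celsius reading is C = 5/9·F - 17.7778.
Require C - F = -45.1: (-4/9)·F - 17.7778 = -45.1.
F = (-45.1 + 17.7778) / (-4/9) = 61.5.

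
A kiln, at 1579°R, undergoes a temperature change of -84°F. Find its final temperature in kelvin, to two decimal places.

830.56 K

Initial temperature in Celsius: (1579 - 491.67) × 5/9 = 604.0722°C.
The 84°F change is an interval, so only the factor 5/9 applies: -84 × 5/9 = -46.6667°C.
Final Celsius temperature: 604.0722 - 46.6667 = 557.4056°C.
In kelvin: 557.4056 + 273.15 = 830.56 K.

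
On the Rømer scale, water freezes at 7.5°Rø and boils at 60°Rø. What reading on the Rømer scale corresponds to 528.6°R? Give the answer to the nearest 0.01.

18.27°Rø

First in Celsius: (528.6 - 491.67) × 5/9 = 20.5167°C.
Linearly onto the Rømer scale: 7.5 + (20.5167 / 100) × (60 - 7.5) = 18.27°Rø.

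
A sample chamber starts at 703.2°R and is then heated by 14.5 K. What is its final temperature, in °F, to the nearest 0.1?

269.6°F

Initial temperature in Celsius: (703.2 - 491.67) × 5/9 = 117.5167°C.
The 14.5 K change is an interval; Kelvin and Celsius degrees are the same size, so ΔC = +14.5°C.
Final Celsius temperature: 117.5167 + 14.5000 = 132.0167°C.
In Fahrenheit: 132.0167 × 1.8 + 32 = 269.6°F.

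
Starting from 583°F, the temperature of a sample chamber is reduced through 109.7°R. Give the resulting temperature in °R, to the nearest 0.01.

932.97°R

Initial temperature in Celsius: (583 - 32) × 5/9 = 306.1111°C.
The 109.7°R change is an interval, so only the factor 5/9 applies: -109.7 × 5/9 = -60.9444°C.
Final Celsius temperature: 306.1111 - 60.9444 = 245.1667°C.
In Rankine: 245.1667 × 1.8 + 491.67 = 932.97°R.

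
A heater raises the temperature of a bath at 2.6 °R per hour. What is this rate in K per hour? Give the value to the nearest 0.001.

1.444 K/hour

Since only a temperature interval is involved, the additive offset between the scales drops out.
A change of 1°R is a change of 5/9 K, so 2.6 × 5/9 = 1.444.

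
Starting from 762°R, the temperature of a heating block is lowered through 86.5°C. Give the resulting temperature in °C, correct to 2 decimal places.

Initial temperature in Celsius: (762 - 491.67) × 5/9 = 150.1833°C.
Final Celsius temperature: 150.1833 - 86.5000 = 63.6833°C.

63.68°C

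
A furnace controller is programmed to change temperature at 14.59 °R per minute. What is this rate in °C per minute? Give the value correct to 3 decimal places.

The quantity depends on a temperature interval, so only the ratio of degree sizes applies; the offset between the scales is irrelevant.
A change of 1°R is a change of 5/9°C, so 14.59 × 5/9 = 8.106.

8.106 °C/minute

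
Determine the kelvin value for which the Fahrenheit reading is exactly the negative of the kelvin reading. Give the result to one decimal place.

164.2 K

Let K be the kelvin reading. The Fahrenheit reading is F = 1.8·K - 459.67.
Require F = -1·K: 1.8·K - 459.67 = -1·K.
(2.8)·K = 459.67  ⇒  K = 164.2.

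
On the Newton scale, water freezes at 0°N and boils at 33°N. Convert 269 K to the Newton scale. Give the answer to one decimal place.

First in Celsius: 269 - 273.15 = -4.1500°C.
Linearly onto the Newton scale: 0 + (-4.1500 / 100) × (33 - 0) = -1.4°N.

-1.4°N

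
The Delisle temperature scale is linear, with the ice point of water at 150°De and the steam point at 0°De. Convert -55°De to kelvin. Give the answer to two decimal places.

409.82 K

Linear interpolation between the fixed points: C = (-55 - 150) × 100 / (0 - 150) = 136.6667°C.
Then 136.6667 + 273.15 = 409.82 K.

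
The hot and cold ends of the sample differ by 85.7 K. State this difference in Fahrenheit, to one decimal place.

154.3°F

For a temperature interval the offset drops out; only the factor 1.8 applies.
85.7 × 1.8 = 154.3.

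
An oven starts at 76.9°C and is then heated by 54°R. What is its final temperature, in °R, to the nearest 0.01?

The 54°R change is an interval, so only the factor 5/9 applies: +54 × 5/9 = +30.0000°C.
Final Celsius temperature: 76.9000 + 30.0000 = 106.9000°C.
In Rankine: 106.9000 × 1.8 + 491.67 = 684.09°R.

684.09°R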